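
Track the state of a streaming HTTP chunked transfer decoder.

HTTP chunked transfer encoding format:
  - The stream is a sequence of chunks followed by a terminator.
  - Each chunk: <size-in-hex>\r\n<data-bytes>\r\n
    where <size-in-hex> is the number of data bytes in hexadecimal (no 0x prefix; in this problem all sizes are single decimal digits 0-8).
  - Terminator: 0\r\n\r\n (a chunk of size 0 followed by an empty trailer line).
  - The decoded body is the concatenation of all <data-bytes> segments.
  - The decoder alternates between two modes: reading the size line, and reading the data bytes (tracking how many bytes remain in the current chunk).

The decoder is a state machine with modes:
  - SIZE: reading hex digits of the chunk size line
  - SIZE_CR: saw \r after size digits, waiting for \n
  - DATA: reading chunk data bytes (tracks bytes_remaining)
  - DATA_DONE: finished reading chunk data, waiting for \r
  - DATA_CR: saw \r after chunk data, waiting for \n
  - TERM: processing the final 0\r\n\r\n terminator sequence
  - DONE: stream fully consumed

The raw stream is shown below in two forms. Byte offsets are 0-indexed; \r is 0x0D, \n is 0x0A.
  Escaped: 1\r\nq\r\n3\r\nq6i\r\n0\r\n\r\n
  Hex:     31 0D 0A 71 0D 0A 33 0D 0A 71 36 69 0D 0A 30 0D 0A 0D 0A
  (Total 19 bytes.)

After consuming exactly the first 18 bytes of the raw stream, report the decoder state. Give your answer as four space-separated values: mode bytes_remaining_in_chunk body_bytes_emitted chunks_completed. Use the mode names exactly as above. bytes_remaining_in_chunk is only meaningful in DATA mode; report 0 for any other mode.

Answer: TERM 0 4 2

Derivation:
Byte 0 = '1': mode=SIZE remaining=0 emitted=0 chunks_done=0
Byte 1 = 0x0D: mode=SIZE_CR remaining=0 emitted=0 chunks_done=0
Byte 2 = 0x0A: mode=DATA remaining=1 emitted=0 chunks_done=0
Byte 3 = 'q': mode=DATA_DONE remaining=0 emitted=1 chunks_done=0
Byte 4 = 0x0D: mode=DATA_CR remaining=0 emitted=1 chunks_done=0
Byte 5 = 0x0A: mode=SIZE remaining=0 emitted=1 chunks_done=1
Byte 6 = '3': mode=SIZE remaining=0 emitted=1 chunks_done=1
Byte 7 = 0x0D: mode=SIZE_CR remaining=0 emitted=1 chunks_done=1
Byte 8 = 0x0A: mode=DATA remaining=3 emitted=1 chunks_done=1
Byte 9 = 'q': mode=DATA remaining=2 emitted=2 chunks_done=1
Byte 10 = '6': mode=DATA remaining=1 emitted=3 chunks_done=1
Byte 11 = 'i': mode=DATA_DONE remaining=0 emitted=4 chunks_done=1
Byte 12 = 0x0D: mode=DATA_CR remaining=0 emitted=4 chunks_done=1
Byte 13 = 0x0A: mode=SIZE remaining=0 emitted=4 chunks_done=2
Byte 14 = '0': mode=SIZE remaining=0 emitted=4 chunks_done=2
Byte 15 = 0x0D: mode=SIZE_CR remaining=0 emitted=4 chunks_done=2
Byte 16 = 0x0A: mode=TERM remaining=0 emitted=4 chunks_done=2
Byte 17 = 0x0D: mode=TERM remaining=0 emitted=4 chunks_done=2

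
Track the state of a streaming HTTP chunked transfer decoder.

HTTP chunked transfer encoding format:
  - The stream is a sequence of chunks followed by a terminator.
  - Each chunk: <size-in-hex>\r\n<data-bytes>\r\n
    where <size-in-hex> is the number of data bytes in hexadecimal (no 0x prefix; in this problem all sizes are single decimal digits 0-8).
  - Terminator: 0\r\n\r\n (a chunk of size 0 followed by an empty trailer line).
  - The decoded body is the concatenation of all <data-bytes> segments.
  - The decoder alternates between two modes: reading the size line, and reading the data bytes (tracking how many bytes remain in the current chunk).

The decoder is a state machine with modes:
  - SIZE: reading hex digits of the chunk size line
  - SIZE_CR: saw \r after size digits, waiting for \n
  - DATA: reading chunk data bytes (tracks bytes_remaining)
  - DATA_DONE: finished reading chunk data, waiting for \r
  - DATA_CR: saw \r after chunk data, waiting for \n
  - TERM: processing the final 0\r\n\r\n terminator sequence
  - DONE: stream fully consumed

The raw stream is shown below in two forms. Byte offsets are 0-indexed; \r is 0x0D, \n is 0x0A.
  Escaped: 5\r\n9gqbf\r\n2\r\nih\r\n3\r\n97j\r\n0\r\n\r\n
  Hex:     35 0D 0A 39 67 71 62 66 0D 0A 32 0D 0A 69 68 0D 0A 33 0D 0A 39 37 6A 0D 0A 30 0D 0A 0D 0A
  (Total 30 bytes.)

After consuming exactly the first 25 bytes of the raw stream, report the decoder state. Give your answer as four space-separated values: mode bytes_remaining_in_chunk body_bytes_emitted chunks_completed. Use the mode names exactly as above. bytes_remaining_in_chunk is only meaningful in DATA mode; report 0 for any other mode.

Answer: SIZE 0 10 3

Derivation:
Byte 0 = '5': mode=SIZE remaining=0 emitted=0 chunks_done=0
Byte 1 = 0x0D: mode=SIZE_CR remaining=0 emitted=0 chunks_done=0
Byte 2 = 0x0A: mode=DATA remaining=5 emitted=0 chunks_done=0
Byte 3 = '9': mode=DATA remaining=4 emitted=1 chunks_done=0
Byte 4 = 'g': mode=DATA remaining=3 emitted=2 chunks_done=0
Byte 5 = 'q': mode=DATA remaining=2 emitted=3 chunks_done=0
Byte 6 = 'b': mode=DATA remaining=1 emitted=4 chunks_done=0
Byte 7 = 'f': mode=DATA_DONE remaining=0 emitted=5 chunks_done=0
Byte 8 = 0x0D: mode=DATA_CR remaining=0 emitted=5 chunks_done=0
Byte 9 = 0x0A: mode=SIZE remaining=0 emitted=5 chunks_done=1
Byte 10 = '2': mode=SIZE remaining=0 emitted=5 chunks_done=1
Byte 11 = 0x0D: mode=SIZE_CR remaining=0 emitted=5 chunks_done=1
Byte 12 = 0x0A: mode=DATA remaining=2 emitted=5 chunks_done=1
Byte 13 = 'i': mode=DATA remaining=1 emitted=6 chunks_done=1
Byte 14 = 'h': mode=DATA_DONE remaining=0 emitted=7 chunks_done=1
Byte 15 = 0x0D: mode=DATA_CR remaining=0 emitted=7 chunks_done=1
Byte 16 = 0x0A: mode=SIZE remaining=0 emitted=7 chunks_done=2
Byte 17 = '3': mode=SIZE remaining=0 emitted=7 chunks_done=2
Byte 18 = 0x0D: mode=SIZE_CR remaining=0 emitted=7 chunks_done=2
Byte 19 = 0x0A: mode=DATA remaining=3 emitted=7 chunks_done=2
Byte 20 = '9': mode=DATA remaining=2 emitted=8 chunks_done=2
Byte 21 = '7': mode=DATA remaining=1 emitted=9 chunks_done=2
Byte 22 = 'j': mode=DATA_DONE remaining=0 emitted=10 chunks_done=2
Byte 23 = 0x0D: mode=DATA_CR remaining=0 emitted=10 chunks_done=2
Byte 24 = 0x0A: mode=SIZE remaining=0 emitted=10 chunks_done=3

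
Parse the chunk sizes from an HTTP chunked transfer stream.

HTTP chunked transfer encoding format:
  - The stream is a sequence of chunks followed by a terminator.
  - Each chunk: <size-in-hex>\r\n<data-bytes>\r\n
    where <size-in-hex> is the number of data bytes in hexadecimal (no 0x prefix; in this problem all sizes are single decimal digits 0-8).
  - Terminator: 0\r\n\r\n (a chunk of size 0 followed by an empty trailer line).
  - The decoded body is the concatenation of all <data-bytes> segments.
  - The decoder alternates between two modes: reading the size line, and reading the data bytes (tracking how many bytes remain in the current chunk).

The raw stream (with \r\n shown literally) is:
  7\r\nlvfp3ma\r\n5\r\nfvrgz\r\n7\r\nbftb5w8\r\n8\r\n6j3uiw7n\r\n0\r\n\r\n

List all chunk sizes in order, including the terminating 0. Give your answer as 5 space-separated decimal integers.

Chunk 1: stream[0..1]='7' size=0x7=7, data at stream[3..10]='lvfp3ma' -> body[0..7], body so far='lvfp3ma'
Chunk 2: stream[12..13]='5' size=0x5=5, data at stream[15..20]='fvrgz' -> body[7..12], body so far='lvfp3mafvrgz'
Chunk 3: stream[22..23]='7' size=0x7=7, data at stream[25..32]='bftb5w8' -> body[12..19], body so far='lvfp3mafvrgzbftb5w8'
Chunk 4: stream[34..35]='8' size=0x8=8, data at stream[37..45]='6j3uiw7n' -> body[19..27], body so far='lvfp3mafvrgzbftb5w86j3uiw7n'
Chunk 5: stream[47..48]='0' size=0 (terminator). Final body='lvfp3mafvrgzbftb5w86j3uiw7n' (27 bytes)

Answer: 7 5 7 8 0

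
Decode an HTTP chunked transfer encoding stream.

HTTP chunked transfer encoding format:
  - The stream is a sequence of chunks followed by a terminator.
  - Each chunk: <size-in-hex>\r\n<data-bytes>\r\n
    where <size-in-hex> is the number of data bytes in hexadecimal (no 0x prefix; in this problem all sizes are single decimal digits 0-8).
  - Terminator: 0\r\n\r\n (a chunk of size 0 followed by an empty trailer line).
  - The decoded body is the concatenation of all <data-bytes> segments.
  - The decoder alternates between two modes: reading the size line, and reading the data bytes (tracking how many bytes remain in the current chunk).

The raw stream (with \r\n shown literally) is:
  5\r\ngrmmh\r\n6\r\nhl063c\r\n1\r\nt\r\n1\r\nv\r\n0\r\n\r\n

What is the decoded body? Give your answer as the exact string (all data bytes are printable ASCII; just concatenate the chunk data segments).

Answer: grmmhhl063ctv

Derivation:
Chunk 1: stream[0..1]='5' size=0x5=5, data at stream[3..8]='grmmh' -> body[0..5], body so far='grmmh'
Chunk 2: stream[10..11]='6' size=0x6=6, data at stream[13..19]='hl063c' -> body[5..11], body so far='grmmhhl063c'
Chunk 3: stream[21..22]='1' size=0x1=1, data at stream[24..25]='t' -> body[11..12], body so far='grmmhhl063ct'
Chunk 4: stream[27..28]='1' size=0x1=1, data at stream[30..31]='v' -> body[12..13], body so far='grmmhhl063ctv'
Chunk 5: stream[33..34]='0' size=0 (terminator). Final body='grmmhhl063ctv' (13 bytes)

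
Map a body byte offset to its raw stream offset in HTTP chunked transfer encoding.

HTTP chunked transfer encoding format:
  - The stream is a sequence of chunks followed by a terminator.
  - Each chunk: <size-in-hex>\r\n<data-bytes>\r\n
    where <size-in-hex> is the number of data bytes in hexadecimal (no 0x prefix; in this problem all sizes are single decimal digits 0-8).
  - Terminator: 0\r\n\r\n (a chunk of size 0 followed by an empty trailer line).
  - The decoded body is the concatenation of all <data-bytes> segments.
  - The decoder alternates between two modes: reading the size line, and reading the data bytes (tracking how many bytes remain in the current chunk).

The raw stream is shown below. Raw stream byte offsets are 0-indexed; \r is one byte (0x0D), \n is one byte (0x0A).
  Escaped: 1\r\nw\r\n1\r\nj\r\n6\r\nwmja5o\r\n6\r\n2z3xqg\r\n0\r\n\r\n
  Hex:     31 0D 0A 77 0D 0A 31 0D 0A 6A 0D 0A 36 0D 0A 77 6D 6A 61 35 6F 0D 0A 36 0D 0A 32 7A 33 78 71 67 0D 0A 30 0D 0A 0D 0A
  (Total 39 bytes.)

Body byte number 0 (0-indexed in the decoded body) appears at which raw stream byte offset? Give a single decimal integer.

Answer: 3

Derivation:
Chunk 1: stream[0..1]='1' size=0x1=1, data at stream[3..4]='w' -> body[0..1], body so far='w'
Chunk 2: stream[6..7]='1' size=0x1=1, data at stream[9..10]='j' -> body[1..2], body so far='wj'
Chunk 3: stream[12..13]='6' size=0x6=6, data at stream[15..21]='wmja5o' -> body[2..8], body so far='wjwmja5o'
Chunk 4: stream[23..24]='6' size=0x6=6, data at stream[26..32]='2z3xqg' -> body[8..14], body so far='wjwmja5o2z3xqg'
Chunk 5: stream[34..35]='0' size=0 (terminator). Final body='wjwmja5o2z3xqg' (14 bytes)
Body byte 0 at stream offset 3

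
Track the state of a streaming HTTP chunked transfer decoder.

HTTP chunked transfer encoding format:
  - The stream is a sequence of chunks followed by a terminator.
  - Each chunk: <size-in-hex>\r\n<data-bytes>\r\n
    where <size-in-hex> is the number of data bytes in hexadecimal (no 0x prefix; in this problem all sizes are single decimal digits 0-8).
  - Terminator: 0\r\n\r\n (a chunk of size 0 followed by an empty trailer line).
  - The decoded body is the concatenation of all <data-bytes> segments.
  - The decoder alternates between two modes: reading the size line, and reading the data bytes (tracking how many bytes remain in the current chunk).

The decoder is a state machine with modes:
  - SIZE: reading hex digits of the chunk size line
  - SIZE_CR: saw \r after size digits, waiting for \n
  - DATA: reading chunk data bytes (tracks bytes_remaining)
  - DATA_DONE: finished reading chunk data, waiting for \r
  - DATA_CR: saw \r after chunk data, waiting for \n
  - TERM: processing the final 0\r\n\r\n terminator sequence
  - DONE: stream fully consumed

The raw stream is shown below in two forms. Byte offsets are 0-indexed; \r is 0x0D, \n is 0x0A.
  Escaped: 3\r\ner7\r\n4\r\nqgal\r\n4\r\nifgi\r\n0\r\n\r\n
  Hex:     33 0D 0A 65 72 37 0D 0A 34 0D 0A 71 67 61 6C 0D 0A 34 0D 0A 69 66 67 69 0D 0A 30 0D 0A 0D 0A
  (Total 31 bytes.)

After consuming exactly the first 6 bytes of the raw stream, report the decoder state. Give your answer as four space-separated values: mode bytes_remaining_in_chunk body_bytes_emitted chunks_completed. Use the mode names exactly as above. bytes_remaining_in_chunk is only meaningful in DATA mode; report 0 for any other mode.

Byte 0 = '3': mode=SIZE remaining=0 emitted=0 chunks_done=0
Byte 1 = 0x0D: mode=SIZE_CR remaining=0 emitted=0 chunks_done=0
Byte 2 = 0x0A: mode=DATA remaining=3 emitted=0 chunks_done=0
Byte 3 = 'e': mode=DATA remaining=2 emitted=1 chunks_done=0
Byte 4 = 'r': mode=DATA remaining=1 emitted=2 chunks_done=0
Byte 5 = '7': mode=DATA_DONE remaining=0 emitted=3 chunks_done=0

Answer: DATA_DONE 0 3 0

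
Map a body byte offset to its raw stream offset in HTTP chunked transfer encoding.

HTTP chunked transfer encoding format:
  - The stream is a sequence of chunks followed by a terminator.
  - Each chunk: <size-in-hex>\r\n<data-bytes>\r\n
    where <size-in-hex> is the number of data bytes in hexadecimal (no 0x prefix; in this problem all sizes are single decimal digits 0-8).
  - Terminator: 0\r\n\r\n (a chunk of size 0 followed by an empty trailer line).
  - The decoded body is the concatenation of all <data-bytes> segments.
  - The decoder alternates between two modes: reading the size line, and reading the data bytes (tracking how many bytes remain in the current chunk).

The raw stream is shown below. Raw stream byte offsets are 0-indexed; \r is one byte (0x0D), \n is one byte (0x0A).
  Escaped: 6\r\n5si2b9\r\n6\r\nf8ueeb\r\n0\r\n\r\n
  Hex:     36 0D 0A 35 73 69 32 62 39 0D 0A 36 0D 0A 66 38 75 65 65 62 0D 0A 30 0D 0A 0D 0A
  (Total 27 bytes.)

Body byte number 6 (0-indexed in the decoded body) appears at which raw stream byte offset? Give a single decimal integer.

Chunk 1: stream[0..1]='6' size=0x6=6, data at stream[3..9]='5si2b9' -> body[0..6], body so far='5si2b9'
Chunk 2: stream[11..12]='6' size=0x6=6, data at stream[14..20]='f8ueeb' -> body[6..12], body so far='5si2b9f8ueeb'
Chunk 3: stream[22..23]='0' size=0 (terminator). Final body='5si2b9f8ueeb' (12 bytes)
Body byte 6 at stream offset 14

Answer: 14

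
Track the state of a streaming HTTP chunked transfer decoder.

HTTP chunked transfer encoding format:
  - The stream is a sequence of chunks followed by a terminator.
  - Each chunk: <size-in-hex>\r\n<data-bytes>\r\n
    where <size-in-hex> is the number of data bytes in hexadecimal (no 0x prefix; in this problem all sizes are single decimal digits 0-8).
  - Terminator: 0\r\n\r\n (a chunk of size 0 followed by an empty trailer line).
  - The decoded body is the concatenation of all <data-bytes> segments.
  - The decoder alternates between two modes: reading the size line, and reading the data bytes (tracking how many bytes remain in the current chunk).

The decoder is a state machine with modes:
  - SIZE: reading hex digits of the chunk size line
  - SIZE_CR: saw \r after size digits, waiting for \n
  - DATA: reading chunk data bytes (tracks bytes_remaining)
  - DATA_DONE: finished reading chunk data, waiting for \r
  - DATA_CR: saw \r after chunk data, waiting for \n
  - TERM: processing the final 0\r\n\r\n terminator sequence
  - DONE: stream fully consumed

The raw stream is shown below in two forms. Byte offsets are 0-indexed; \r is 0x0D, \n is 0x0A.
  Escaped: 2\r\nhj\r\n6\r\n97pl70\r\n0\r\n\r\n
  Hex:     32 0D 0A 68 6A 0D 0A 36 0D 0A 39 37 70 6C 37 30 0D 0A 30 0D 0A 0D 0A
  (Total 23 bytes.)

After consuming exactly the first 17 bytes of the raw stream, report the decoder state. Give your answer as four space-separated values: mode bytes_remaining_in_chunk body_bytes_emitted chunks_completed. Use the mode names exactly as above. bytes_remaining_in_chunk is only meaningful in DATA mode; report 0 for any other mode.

Byte 0 = '2': mode=SIZE remaining=0 emitted=0 chunks_done=0
Byte 1 = 0x0D: mode=SIZE_CR remaining=0 emitted=0 chunks_done=0
Byte 2 = 0x0A: mode=DATA remaining=2 emitted=0 chunks_done=0
Byte 3 = 'h': mode=DATA remaining=1 emitted=1 chunks_done=0
Byte 4 = 'j': mode=DATA_DONE remaining=0 emitted=2 chunks_done=0
Byte 5 = 0x0D: mode=DATA_CR remaining=0 emitted=2 chunks_done=0
Byte 6 = 0x0A: mode=SIZE remaining=0 emitted=2 chunks_done=1
Byte 7 = '6': mode=SIZE remaining=0 emitted=2 chunks_done=1
Byte 8 = 0x0D: mode=SIZE_CR remaining=0 emitted=2 chunks_done=1
Byte 9 = 0x0A: mode=DATA remaining=6 emitted=2 chunks_done=1
Byte 10 = '9': mode=DATA remaining=5 emitted=3 chunks_done=1
Byte 11 = '7': mode=DATA remaining=4 emitted=4 chunks_done=1
Byte 12 = 'p': mode=DATA remaining=3 emitted=5 chunks_done=1
Byte 13 = 'l': mode=DATA remaining=2 emitted=6 chunks_done=1
Byte 14 = '7': mode=DATA remaining=1 emitted=7 chunks_done=1
Byte 15 = '0': mode=DATA_DONE remaining=0 emitted=8 chunks_done=1
Byte 16 = 0x0D: mode=DATA_CR remaining=0 emitted=8 chunks_done=1

Answer: DATA_CR 0 8 1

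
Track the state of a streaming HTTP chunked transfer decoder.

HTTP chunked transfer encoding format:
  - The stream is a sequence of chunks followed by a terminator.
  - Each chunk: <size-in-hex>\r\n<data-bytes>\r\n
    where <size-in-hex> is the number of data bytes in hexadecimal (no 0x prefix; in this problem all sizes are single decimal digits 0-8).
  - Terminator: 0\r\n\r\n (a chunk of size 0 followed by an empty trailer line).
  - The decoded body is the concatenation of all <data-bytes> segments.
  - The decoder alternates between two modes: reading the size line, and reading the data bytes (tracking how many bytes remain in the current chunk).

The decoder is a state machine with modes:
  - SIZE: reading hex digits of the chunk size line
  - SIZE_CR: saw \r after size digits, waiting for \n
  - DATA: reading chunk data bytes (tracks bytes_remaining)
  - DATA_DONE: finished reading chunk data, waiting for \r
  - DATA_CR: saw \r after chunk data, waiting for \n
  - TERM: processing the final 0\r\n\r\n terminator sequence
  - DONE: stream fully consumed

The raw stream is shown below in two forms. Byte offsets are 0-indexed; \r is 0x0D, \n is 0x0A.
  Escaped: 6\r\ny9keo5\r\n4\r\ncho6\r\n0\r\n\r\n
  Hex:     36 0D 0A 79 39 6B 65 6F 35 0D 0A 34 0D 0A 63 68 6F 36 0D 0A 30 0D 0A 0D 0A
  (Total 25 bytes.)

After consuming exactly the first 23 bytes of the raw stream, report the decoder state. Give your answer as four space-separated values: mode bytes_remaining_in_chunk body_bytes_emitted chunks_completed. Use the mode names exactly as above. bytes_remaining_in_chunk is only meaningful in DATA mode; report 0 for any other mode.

Byte 0 = '6': mode=SIZE remaining=0 emitted=0 chunks_done=0
Byte 1 = 0x0D: mode=SIZE_CR remaining=0 emitted=0 chunks_done=0
Byte 2 = 0x0A: mode=DATA remaining=6 emitted=0 chunks_done=0
Byte 3 = 'y': mode=DATA remaining=5 emitted=1 chunks_done=0
Byte 4 = '9': mode=DATA remaining=4 emitted=2 chunks_done=0
Byte 5 = 'k': mode=DATA remaining=3 emitted=3 chunks_done=0
Byte 6 = 'e': mode=DATA remaining=2 emitted=4 chunks_done=0
Byte 7 = 'o': mode=DATA remaining=1 emitted=5 chunks_done=0
Byte 8 = '5': mode=DATA_DONE remaining=0 emitted=6 chunks_done=0
Byte 9 = 0x0D: mode=DATA_CR remaining=0 emitted=6 chunks_done=0
Byte 10 = 0x0A: mode=SIZE remaining=0 emitted=6 chunks_done=1
Byte 11 = '4': mode=SIZE remaining=0 emitted=6 chunks_done=1
Byte 12 = 0x0D: mode=SIZE_CR remaining=0 emitted=6 chunks_done=1
Byte 13 = 0x0A: mode=DATA remaining=4 emitted=6 chunks_done=1
Byte 14 = 'c': mode=DATA remaining=3 emitted=7 chunks_done=1
Byte 15 = 'h': mode=DATA remaining=2 emitted=8 chunks_done=1
Byte 16 = 'o': mode=DATA remaining=1 emitted=9 chunks_done=1
Byte 17 = '6': mode=DATA_DONE remaining=0 emitted=10 chunks_done=1
Byte 18 = 0x0D: mode=DATA_CR remaining=0 emitted=10 chunks_done=1
Byte 19 = 0x0A: mode=SIZE remaining=0 emitted=10 chunks_done=2
Byte 20 = '0': mode=SIZE remaining=0 emitted=10 chunks_done=2
Byte 21 = 0x0D: mode=SIZE_CR remaining=0 emitted=10 chunks_done=2
Byte 22 = 0x0A: mode=TERM remaining=0 emitted=10 chunks_done=2

Answer: TERM 0 10 2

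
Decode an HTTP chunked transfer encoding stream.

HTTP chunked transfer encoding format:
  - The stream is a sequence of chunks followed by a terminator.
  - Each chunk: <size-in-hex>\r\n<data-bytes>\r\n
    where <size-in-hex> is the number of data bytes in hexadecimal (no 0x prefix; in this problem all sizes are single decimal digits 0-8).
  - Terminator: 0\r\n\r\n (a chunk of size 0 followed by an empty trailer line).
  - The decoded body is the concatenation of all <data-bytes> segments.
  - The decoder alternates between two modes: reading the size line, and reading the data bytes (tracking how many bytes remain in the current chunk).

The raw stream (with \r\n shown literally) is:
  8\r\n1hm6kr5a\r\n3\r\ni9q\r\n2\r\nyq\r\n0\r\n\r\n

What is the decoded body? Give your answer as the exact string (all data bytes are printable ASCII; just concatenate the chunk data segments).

Chunk 1: stream[0..1]='8' size=0x8=8, data at stream[3..11]='1hm6kr5a' -> body[0..8], body so far='1hm6kr5a'
Chunk 2: stream[13..14]='3' size=0x3=3, data at stream[16..19]='i9q' -> body[8..11], body so far='1hm6kr5ai9q'
Chunk 3: stream[21..22]='2' size=0x2=2, data at stream[24..26]='yq' -> body[11..13], body so far='1hm6kr5ai9qyq'
Chunk 4: stream[28..29]='0' size=0 (terminator). Final body='1hm6kr5ai9qyq' (13 bytes)

Answer: 1hm6kr5ai9qyq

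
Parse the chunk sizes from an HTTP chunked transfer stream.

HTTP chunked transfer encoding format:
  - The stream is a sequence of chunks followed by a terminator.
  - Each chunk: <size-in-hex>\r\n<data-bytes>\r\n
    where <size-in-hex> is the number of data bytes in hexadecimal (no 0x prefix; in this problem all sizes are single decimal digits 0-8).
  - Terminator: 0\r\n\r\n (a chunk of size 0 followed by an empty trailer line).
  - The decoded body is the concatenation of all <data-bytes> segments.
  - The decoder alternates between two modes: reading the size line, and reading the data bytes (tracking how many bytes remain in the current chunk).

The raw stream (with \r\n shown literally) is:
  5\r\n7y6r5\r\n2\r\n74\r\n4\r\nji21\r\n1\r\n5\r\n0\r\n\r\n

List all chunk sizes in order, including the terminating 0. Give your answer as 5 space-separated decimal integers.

Answer: 5 2 4 1 0

Derivation:
Chunk 1: stream[0..1]='5' size=0x5=5, data at stream[3..8]='7y6r5' -> body[0..5], body so far='7y6r5'
Chunk 2: stream[10..11]='2' size=0x2=2, data at stream[13..15]='74' -> body[5..7], body so far='7y6r574'
Chunk 3: stream[17..18]='4' size=0x4=4, data at stream[20..24]='ji21' -> body[7..11], body so far='7y6r574ji21'
Chunk 4: stream[26..27]='1' size=0x1=1, data at stream[29..30]='5' -> body[11..12], body so far='7y6r574ji215'
Chunk 5: stream[32..33]='0' size=0 (terminator). Final body='7y6r574ji215' (12 bytes)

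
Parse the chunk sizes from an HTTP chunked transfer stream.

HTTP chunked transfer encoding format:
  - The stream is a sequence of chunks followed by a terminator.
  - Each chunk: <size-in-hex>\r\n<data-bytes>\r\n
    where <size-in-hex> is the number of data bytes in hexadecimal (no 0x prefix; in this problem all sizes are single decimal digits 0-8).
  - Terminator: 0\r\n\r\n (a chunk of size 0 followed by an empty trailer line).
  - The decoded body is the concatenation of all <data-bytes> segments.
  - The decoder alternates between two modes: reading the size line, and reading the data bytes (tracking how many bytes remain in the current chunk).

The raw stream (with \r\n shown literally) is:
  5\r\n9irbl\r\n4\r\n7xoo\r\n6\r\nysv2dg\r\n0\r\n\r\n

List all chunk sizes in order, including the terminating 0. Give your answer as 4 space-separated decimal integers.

Chunk 1: stream[0..1]='5' size=0x5=5, data at stream[3..8]='9irbl' -> body[0..5], body so far='9irbl'
Chunk 2: stream[10..11]='4' size=0x4=4, data at stream[13..17]='7xoo' -> body[5..9], body so far='9irbl7xoo'
Chunk 3: stream[19..20]='6' size=0x6=6, data at stream[22..28]='ysv2dg' -> body[9..15], body so far='9irbl7xooysv2dg'
Chunk 4: stream[30..31]='0' size=0 (terminator). Final body='9irbl7xooysv2dg' (15 bytes)

Answer: 5 4 6 0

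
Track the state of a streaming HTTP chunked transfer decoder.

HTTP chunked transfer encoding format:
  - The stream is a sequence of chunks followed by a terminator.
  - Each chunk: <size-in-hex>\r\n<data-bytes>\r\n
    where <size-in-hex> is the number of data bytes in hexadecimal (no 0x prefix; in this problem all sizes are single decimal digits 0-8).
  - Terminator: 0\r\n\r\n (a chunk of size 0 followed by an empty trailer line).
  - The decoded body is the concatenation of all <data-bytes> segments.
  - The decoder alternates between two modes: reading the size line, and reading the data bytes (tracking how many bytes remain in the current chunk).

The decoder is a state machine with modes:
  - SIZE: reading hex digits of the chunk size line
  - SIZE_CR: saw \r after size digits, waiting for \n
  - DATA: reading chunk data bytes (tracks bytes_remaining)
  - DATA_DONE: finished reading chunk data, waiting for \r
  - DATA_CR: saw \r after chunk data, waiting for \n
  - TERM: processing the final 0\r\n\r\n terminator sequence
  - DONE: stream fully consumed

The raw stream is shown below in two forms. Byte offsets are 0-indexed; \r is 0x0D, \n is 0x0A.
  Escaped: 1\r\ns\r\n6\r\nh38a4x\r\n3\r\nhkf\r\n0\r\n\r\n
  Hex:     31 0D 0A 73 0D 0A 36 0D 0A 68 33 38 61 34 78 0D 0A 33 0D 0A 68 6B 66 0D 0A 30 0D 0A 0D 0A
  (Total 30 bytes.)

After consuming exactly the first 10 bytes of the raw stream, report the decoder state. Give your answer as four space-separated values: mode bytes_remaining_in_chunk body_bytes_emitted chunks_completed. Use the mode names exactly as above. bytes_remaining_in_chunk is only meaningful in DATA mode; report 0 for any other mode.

Byte 0 = '1': mode=SIZE remaining=0 emitted=0 chunks_done=0
Byte 1 = 0x0D: mode=SIZE_CR remaining=0 emitted=0 chunks_done=0
Byte 2 = 0x0A: mode=DATA remaining=1 emitted=0 chunks_done=0
Byte 3 = 's': mode=DATA_DONE remaining=0 emitted=1 chunks_done=0
Byte 4 = 0x0D: mode=DATA_CR remaining=0 emitted=1 chunks_done=0
Byte 5 = 0x0A: mode=SIZE remaining=0 emitted=1 chunks_done=1
Byte 6 = '6': mode=SIZE remaining=0 emitted=1 chunks_done=1
Byte 7 = 0x0D: mode=SIZE_CR remaining=0 emitted=1 chunks_done=1
Byte 8 = 0x0A: mode=DATA remaining=6 emitted=1 chunks_done=1
Byte 9 = 'h': mode=DATA remaining=5 emitted=2 chunks_done=1

Answer: DATA 5 2 1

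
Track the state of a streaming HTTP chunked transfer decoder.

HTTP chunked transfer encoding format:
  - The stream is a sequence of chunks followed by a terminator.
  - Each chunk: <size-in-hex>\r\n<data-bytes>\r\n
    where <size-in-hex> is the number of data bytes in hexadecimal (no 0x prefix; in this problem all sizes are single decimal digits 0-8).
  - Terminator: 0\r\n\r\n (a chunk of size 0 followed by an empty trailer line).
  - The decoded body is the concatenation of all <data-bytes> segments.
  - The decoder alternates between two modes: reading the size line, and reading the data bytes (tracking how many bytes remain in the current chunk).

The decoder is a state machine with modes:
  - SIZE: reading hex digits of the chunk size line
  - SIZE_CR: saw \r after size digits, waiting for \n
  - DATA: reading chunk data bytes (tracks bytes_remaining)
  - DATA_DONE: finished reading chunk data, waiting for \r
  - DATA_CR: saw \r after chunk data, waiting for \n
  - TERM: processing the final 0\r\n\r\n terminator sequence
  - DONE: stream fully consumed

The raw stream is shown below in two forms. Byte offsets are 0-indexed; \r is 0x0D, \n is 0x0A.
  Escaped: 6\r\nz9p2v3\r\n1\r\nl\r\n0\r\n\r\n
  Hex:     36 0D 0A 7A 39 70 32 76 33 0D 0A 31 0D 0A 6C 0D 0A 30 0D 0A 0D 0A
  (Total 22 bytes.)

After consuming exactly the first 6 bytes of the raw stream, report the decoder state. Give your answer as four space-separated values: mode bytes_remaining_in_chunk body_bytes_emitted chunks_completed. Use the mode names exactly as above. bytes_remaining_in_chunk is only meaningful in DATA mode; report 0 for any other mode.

Byte 0 = '6': mode=SIZE remaining=0 emitted=0 chunks_done=0
Byte 1 = 0x0D: mode=SIZE_CR remaining=0 emitted=0 chunks_done=0
Byte 2 = 0x0A: mode=DATA remaining=6 emitted=0 chunks_done=0
Byte 3 = 'z': mode=DATA remaining=5 emitted=1 chunks_done=0
Byte 4 = '9': mode=DATA remaining=4 emitted=2 chunks_done=0
Byte 5 = 'p': mode=DATA remaining=3 emitted=3 chunks_done=0

Answer: DATA 3 3 0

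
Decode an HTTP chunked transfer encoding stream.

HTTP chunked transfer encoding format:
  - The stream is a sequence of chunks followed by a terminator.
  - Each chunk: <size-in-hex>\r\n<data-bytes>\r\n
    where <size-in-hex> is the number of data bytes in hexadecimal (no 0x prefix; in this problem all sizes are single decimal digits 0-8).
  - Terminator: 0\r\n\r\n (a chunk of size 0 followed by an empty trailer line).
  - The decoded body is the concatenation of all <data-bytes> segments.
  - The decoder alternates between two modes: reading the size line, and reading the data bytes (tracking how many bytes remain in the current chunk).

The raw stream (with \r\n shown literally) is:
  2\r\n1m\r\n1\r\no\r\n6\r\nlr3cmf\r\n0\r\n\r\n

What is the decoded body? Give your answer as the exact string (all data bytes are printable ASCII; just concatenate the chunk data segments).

Answer: 1molr3cmf

Derivation:
Chunk 1: stream[0..1]='2' size=0x2=2, data at stream[3..5]='1m' -> body[0..2], body so far='1m'
Chunk 2: stream[7..8]='1' size=0x1=1, data at stream[10..11]='o' -> body[2..3], body so far='1mo'
Chunk 3: stream[13..14]='6' size=0x6=6, data at stream[16..22]='lr3cmf' -> body[3..9], body so far='1molr3cmf'
Chunk 4: stream[24..25]='0' size=0 (terminator). Final body='1molr3cmf' (9 bytes)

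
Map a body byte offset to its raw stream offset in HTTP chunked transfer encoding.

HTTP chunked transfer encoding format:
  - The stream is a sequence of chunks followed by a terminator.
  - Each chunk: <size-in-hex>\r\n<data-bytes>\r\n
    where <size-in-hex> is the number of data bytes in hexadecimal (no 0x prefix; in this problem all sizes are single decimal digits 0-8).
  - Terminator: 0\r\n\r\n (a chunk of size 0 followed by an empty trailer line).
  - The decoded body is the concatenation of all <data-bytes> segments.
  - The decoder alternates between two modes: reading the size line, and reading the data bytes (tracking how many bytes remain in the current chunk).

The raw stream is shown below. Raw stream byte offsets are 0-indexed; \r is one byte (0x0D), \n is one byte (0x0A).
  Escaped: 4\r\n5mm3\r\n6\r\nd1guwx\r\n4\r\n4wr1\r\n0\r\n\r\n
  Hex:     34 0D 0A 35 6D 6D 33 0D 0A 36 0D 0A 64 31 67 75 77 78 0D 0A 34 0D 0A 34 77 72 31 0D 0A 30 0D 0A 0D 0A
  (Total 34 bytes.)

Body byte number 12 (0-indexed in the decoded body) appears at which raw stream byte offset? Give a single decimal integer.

Answer: 25

Derivation:
Chunk 1: stream[0..1]='4' size=0x4=4, data at stream[3..7]='5mm3' -> body[0..4], body so far='5mm3'
Chunk 2: stream[9..10]='6' size=0x6=6, data at stream[12..18]='d1guwx' -> body[4..10], body so far='5mm3d1guwx'
Chunk 3: stream[20..21]='4' size=0x4=4, data at stream[23..27]='4wr1' -> body[10..14], body so far='5mm3d1guwx4wr1'
Chunk 4: stream[29..30]='0' size=0 (terminator). Final body='5mm3d1guwx4wr1' (14 bytes)
Body byte 12 at stream offset 25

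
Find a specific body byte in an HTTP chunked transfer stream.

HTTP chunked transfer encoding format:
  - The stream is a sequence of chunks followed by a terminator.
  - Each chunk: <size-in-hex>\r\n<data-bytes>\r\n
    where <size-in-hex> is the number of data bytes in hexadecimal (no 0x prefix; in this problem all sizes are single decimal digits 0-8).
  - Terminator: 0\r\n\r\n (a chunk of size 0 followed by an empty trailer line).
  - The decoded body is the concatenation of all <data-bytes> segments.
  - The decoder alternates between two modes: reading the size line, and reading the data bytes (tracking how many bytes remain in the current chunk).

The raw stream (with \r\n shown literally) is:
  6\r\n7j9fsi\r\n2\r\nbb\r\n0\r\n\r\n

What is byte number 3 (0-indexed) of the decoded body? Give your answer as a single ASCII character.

Chunk 1: stream[0..1]='6' size=0x6=6, data at stream[3..9]='7j9fsi' -> body[0..6], body so far='7j9fsi'
Chunk 2: stream[11..12]='2' size=0x2=2, data at stream[14..16]='bb' -> body[6..8], body so far='7j9fsibb'
Chunk 3: stream[18..19]='0' size=0 (terminator). Final body='7j9fsibb' (8 bytes)
Body byte 3 = 'f'

Answer: f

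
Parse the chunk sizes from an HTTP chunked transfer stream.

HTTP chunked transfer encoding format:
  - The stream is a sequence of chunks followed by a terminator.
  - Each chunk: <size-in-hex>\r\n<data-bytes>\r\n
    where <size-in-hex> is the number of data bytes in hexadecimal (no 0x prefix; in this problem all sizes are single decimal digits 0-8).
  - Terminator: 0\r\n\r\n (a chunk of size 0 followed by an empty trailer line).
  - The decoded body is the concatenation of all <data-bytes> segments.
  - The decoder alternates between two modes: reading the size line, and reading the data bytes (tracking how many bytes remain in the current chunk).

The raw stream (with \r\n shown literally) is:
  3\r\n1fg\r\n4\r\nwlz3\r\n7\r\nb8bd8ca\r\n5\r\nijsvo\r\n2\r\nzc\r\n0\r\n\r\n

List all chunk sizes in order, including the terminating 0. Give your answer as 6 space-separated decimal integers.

Chunk 1: stream[0..1]='3' size=0x3=3, data at stream[3..6]='1fg' -> body[0..3], body so far='1fg'
Chunk 2: stream[8..9]='4' size=0x4=4, data at stream[11..15]='wlz3' -> body[3..7], body so far='1fgwlz3'
Chunk 3: stream[17..18]='7' size=0x7=7, data at stream[20..27]='b8bd8ca' -> body[7..14], body so far='1fgwlz3b8bd8ca'
Chunk 4: stream[29..30]='5' size=0x5=5, data at stream[32..37]='ijsvo' -> body[14..19], body so far='1fgwlz3b8bd8caijsvo'
Chunk 5: stream[39..40]='2' size=0x2=2, data at stream[42..44]='zc' -> body[19..21], body so far='1fgwlz3b8bd8caijsvozc'
Chunk 6: stream[46..47]='0' size=0 (terminator). Final body='1fgwlz3b8bd8caijsvozc' (21 bytes)

Answer: 3 4 7 5 2 0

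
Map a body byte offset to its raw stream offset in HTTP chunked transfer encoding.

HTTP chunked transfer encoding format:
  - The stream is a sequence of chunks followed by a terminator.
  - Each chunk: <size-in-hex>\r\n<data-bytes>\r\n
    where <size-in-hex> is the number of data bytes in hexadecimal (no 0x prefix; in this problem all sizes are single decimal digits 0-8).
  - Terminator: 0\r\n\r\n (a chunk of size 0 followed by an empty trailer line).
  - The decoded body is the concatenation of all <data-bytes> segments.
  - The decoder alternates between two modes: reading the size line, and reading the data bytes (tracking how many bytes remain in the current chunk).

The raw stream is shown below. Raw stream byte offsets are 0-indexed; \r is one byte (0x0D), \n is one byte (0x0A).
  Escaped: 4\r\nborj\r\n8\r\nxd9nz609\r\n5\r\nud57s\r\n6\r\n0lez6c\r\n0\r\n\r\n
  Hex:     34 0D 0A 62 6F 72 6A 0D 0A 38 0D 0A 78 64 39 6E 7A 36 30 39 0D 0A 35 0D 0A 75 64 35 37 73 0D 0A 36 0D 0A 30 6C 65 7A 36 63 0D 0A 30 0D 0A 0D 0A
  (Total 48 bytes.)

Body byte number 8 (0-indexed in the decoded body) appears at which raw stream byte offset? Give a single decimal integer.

Chunk 1: stream[0..1]='4' size=0x4=4, data at stream[3..7]='borj' -> body[0..4], body so far='borj'
Chunk 2: stream[9..10]='8' size=0x8=8, data at stream[12..20]='xd9nz609' -> body[4..12], body so far='borjxd9nz609'
Chunk 3: stream[22..23]='5' size=0x5=5, data at stream[25..30]='ud57s' -> body[12..17], body so far='borjxd9nz609ud57s'
Chunk 4: stream[32..33]='6' size=0x6=6, data at stream[35..41]='0lez6c' -> body[17..23], body so far='borjxd9nz609ud57s0lez6c'
Chunk 5: stream[43..44]='0' size=0 (terminator). Final body='borjxd9nz609ud57s0lez6c' (23 bytes)
Body byte 8 at stream offset 16

Answer: 16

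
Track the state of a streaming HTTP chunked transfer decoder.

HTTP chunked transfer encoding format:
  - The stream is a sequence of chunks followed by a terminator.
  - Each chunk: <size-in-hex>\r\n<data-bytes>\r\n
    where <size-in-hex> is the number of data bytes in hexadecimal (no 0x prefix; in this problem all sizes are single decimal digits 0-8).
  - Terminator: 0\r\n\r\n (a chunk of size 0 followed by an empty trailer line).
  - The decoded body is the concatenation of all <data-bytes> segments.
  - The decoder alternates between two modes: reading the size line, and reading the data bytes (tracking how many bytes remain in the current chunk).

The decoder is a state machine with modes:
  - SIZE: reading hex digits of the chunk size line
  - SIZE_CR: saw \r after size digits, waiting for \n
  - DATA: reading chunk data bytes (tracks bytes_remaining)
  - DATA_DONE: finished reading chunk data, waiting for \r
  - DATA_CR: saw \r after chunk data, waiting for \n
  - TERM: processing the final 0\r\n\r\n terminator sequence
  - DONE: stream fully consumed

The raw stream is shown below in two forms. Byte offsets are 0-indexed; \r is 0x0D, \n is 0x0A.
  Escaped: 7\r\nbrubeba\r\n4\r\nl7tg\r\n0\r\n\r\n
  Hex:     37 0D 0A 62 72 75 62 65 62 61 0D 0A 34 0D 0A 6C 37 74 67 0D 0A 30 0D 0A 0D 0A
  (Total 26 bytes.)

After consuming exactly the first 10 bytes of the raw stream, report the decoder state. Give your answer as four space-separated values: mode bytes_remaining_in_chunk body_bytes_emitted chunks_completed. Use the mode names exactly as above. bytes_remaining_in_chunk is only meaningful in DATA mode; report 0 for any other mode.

Answer: DATA_DONE 0 7 0

Derivation:
Byte 0 = '7': mode=SIZE remaining=0 emitted=0 chunks_done=0
Byte 1 = 0x0D: mode=SIZE_CR remaining=0 emitted=0 chunks_done=0
Byte 2 = 0x0A: mode=DATA remaining=7 emitted=0 chunks_done=0
Byte 3 = 'b': mode=DATA remaining=6 emitted=1 chunks_done=0
Byte 4 = 'r': mode=DATA remaining=5 emitted=2 chunks_done=0
Byte 5 = 'u': mode=DATA remaining=4 emitted=3 chunks_done=0
Byte 6 = 'b': mode=DATA remaining=3 emitted=4 chunks_done=0
Byte 7 = 'e': mode=DATA remaining=2 emitted=5 chunks_done=0
Byte 8 = 'b': mode=DATA remaining=1 emitted=6 chunks_done=0
Byte 9 = 'a': mode=DATA_DONE remaining=0 emitted=7 chunks_done=0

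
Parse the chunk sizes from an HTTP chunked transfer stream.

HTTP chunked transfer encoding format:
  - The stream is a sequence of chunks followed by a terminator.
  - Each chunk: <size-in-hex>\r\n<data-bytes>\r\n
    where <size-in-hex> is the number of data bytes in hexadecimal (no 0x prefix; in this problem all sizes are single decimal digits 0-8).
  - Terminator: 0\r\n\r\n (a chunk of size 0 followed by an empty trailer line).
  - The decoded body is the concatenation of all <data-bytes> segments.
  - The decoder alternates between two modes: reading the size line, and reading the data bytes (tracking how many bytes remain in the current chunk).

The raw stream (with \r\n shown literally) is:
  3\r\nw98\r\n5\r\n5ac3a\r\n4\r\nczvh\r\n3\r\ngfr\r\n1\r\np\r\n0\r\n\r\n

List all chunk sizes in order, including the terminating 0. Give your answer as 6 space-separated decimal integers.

Answer: 3 5 4 3 1 0

Derivation:
Chunk 1: stream[0..1]='3' size=0x3=3, data at stream[3..6]='w98' -> body[0..3], body so far='w98'
Chunk 2: stream[8..9]='5' size=0x5=5, data at stream[11..16]='5ac3a' -> body[3..8], body so far='w985ac3a'
Chunk 3: stream[18..19]='4' size=0x4=4, data at stream[21..25]='czvh' -> body[8..12], body so far='w985ac3aczvh'
Chunk 4: stream[27..28]='3' size=0x3=3, data at stream[30..33]='gfr' -> body[12..15], body so far='w985ac3aczvhgfr'
Chunk 5: stream[35..36]='1' size=0x1=1, data at stream[38..39]='p' -> body[15..16], body so far='w985ac3aczvhgfrp'
Chunk 6: stream[41..42]='0' size=0 (terminator). Final body='w985ac3aczvhgfrp' (16 bytes)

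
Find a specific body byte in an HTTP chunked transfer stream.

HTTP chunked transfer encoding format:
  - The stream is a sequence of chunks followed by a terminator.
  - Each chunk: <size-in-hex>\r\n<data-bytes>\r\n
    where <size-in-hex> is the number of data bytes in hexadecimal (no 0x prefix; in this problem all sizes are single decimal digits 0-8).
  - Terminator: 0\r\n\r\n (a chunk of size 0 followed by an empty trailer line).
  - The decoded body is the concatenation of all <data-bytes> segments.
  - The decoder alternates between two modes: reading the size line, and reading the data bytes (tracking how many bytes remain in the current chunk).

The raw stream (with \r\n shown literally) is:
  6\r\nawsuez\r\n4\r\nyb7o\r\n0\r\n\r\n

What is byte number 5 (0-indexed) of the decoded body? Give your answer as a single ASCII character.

Answer: z

Derivation:
Chunk 1: stream[0..1]='6' size=0x6=6, data at stream[3..9]='awsuez' -> body[0..6], body so far='awsuez'
Chunk 2: stream[11..12]='4' size=0x4=4, data at stream[14..18]='yb7o' -> body[6..10], body so far='awsuezyb7o'
Chunk 3: stream[20..21]='0' size=0 (terminator). Final body='awsuezyb7o' (10 bytes)
Body byte 5 = 'z'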